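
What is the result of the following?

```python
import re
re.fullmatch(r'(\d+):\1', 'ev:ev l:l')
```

A backreference is literal: `\1` must see the identical characters the first group matched.
`fullmatch` succeeds only if the pattern covers the string from start to end.
Here the string isn't matched end-to-end, so the call returns None.

None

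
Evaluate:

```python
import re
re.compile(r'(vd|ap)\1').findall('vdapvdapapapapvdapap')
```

After group 1 captures some text, `\1` only succeeds where that same text appears again.
Scanning left to right: at [6:10] match 'apap', group 1 = 'ap'; at [10:14] match 'apap', group 1 = 'ap'; at [16:20] match 'apap', group 1 = 'ap'.
Because there's exactly one group, `findall` drops the full match and keeps group 1 from each hit.

['ap', 'ap', 'ap']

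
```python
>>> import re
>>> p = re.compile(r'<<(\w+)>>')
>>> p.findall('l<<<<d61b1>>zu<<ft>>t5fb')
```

With a single group, `findall` returns only what that group captured — 2 items.

['d61b1', 'ft']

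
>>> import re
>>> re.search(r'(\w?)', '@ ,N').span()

The pattern matches optionally a word character (captured).
`re.search` scans for the first position where the pattern succeeds.
The match spans [0:0] → ''.
Captured: group 1 = ''.

(0, 0)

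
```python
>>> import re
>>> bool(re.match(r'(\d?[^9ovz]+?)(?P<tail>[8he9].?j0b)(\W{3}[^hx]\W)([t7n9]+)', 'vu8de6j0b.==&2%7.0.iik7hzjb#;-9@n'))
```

False

Pattern: optionally a digit, then one or more of any character except [9ovz] (lazy) (captured); then one of [8he9], then optionally any character, then the literal 'j0b' (captured as 'tail'); then exactly 3 of a non-word character, then any character except [hx], then a non-word character (captured); then one or more of one of [t7n9] (captured).
With `match`, the pattern is implicitly anchored at the beginning.
Here the string doesn't start with a match, so the call returns None, and `bool(None)` is False.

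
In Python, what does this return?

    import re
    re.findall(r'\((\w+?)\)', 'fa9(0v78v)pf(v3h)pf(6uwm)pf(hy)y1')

['0v78v', 'v3h', '6uwm', 'hy']

Matches: at [3:10] match '(0v78v)', group 1 = '0v78v'; at [12:17] match '(v3h)', group 1 = 'v3h'; at [19:25] match '(6uwm)', group 1 = '6uwm'; at [27:31] match '(hy)', group 1 = 'hy'.
Because there's exactly one group, `findall` drops the full match and keeps group 1 from each hit.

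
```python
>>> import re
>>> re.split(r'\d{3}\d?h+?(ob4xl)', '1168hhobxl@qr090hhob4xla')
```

This matches exactly 3 of a digit, then optionally a digit; then one or more of a literal 'h' (lazy); then the literal 'ob', then the literal '4xl' (captured).
Matches to split on: at [13:23] → '090hhob4xl'.
The group in the pattern means `split` returns the separators' captures alongside the pieces.

['1168hhobxl@qr', 'ob4xl', 'a']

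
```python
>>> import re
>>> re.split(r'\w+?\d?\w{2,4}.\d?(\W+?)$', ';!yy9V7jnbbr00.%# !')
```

[';!', '.%# !', '']

Pattern: one or more of a word character (lazy); then optionally a digit, then 2 to 4 of a word character; then any character, then optionally a digit; then one or more of a non-word character (lazy) (captured); then anchored at the end.
Matches to split on: at [2:19] → 'yy9V7jnbbr00.%# !'.
Because the pattern has a capturing group, `split` also inserts each captured text between the pieces.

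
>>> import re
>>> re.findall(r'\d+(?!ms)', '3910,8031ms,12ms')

A negative assertion filters positions out without eating any characters.
`findall` yields the raw match text (3 of them) because the pattern has no groups.

['3910', '803', '1']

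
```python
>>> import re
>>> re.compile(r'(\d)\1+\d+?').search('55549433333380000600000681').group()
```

The backreference `\1` re-matches whatever the first group consumed, character for character.
`re.search` scans for the first position where the pattern succeeds.
The match spans [0:4] → '5554'.
Captured: group 1 = '5'.

'5554'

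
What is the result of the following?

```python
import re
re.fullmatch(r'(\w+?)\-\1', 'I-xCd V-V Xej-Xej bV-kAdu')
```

None

`re.fullmatch` requires the pattern to consume the entire string.
Here the pattern can't cover the whole string, so the call returns None.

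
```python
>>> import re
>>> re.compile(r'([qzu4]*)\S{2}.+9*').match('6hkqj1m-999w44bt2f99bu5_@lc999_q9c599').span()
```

(0, 37)

`match` is anchored at position 0; if the pattern doesn't fit there, it returns None.
The match spans [0:37] → '6hkqj1m-999w44bt2f99bu5_@lc999_q9c599'.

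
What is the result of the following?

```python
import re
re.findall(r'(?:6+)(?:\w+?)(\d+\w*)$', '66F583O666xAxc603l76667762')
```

`findall` collects group 1 from the one match (1 total).

['583O666xAxc603l76667762']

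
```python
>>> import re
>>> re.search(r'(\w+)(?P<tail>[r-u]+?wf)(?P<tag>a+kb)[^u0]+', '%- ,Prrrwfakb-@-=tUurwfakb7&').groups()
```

('Prr', 'rwf', 'akb')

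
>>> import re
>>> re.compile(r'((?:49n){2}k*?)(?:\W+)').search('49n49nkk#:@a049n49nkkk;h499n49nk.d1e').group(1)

The match spans [0:11] → '49n49nkk#:@'.
Captured: group 1 = '49n49nkk'.

'49n49nkk'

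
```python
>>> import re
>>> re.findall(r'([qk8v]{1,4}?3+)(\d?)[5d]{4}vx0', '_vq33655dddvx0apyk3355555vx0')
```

Pattern: 1 to 4 of one of [qk8v] (lazy), then one or more of the literal '3' (captured); then optionally a digit (captured); then exactly 4 of one of [5d], then the literal 'vx0'.
Matches: at [17:28] match 'k3355555vx0', groups = ('k33', '5').
Multiple groups make `findall` return tuples — one 2-tuple for the one match.

[('k33', '5')]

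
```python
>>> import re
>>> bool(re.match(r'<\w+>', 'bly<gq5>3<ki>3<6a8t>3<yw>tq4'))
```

False

With `match`, the pattern is implicitly anchored at the beginning.
Here the string doesn't start with a match, so the call returns None, and `bool(None)` is False.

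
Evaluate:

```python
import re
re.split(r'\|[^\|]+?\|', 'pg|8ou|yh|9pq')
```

['pg', 'yh|9pq']

`split` removes every match and returns the 2 fragments in between.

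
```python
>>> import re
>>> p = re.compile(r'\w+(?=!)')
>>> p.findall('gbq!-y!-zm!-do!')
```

['gbq', 'y', 'zm', 'do']

The lookaround is zero-width — it requires the adjacent text to match without consuming it, so the asserted text isn't part of the match.
Since nothing is captured, `findall` lists the 4 matched substrings directly.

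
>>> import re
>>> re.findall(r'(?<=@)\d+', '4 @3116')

['3116']

Because the assertion is zero-width, the text it checks is not consumed and won't appear in the result.
Matches: at [3:7] → '3116'.
`findall` yields the raw match text (1 of them) because the pattern has no groups.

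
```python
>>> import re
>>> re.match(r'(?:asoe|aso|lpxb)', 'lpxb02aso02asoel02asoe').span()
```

(0, 4)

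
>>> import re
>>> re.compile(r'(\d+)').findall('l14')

With a single group, `findall` returns only what that group captured — 1 item.

['14']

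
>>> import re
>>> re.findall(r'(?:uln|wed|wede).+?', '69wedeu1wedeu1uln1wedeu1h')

`|` is ordered: at each position the engine commits to the first alternative that works.
Scanning left to right: at [2:6] → 'wede'; at [8:12] → 'wede'; at [14:18] → 'uln1'; at [18:22] → 'wede'.
With no groups in the pattern, `findall` gives back each whole match — 4 here.

['wede', 'wede', 'uln1', 'wede']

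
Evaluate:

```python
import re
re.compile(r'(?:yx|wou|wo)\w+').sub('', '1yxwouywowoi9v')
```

'1'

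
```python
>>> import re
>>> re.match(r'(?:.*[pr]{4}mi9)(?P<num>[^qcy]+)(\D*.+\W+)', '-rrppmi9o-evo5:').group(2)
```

'5:'

The match spans [0:15] → '-rrppmi9o-evo5:'.
Captured: group 1 = 'o-evo', group 2 = '5:'.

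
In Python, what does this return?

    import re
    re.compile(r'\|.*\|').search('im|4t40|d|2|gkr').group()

The match spans [2:12] → '|4t40|d|2|'.

'|4t40|d|2|'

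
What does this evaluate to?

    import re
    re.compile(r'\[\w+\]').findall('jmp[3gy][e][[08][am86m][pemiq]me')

No capturing groups, so `findall` returns the 5 full match strings.

['[3gy]', '[e]', '[08]', '[am86m]', '[pemiq]']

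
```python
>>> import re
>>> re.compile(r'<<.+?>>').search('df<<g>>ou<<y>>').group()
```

'<<g>>'

The match spans [2:7] → '<<g>>'.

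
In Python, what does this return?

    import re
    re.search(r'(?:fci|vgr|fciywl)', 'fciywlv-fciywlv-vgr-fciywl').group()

Alternation tries branches left to right and keeps the first one that lets the overall match succeed at that position.
`re.search` tries every starting position until one works.
The match spans [0:3] → 'fci'.

'fci'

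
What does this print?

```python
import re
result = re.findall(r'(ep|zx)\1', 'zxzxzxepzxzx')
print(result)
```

['zx', 'zx']

The backreference `\1` re-matches whatever the first group consumed, character for character.
Walking the string: at [0:4] match 'zxzx', group 1 = 'zx'; at [8:12] match 'zxzx', group 1 = 'zx'.
Because there's exactly one group, `findall` drops the full match and keeps group 1 from each hit.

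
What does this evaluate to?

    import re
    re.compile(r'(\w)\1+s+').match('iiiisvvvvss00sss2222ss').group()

'iiiis'

With `match`, the pattern is implicitly anchored at the beginning.
The match spans [0:5] → 'iiiis'.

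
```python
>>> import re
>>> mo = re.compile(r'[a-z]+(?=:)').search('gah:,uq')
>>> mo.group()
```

'gah'

The `(?=…)`/`(?<=…)` assertion just peeks at neighbouring text; it doesn't advance the match position.
`re.search` tries every starting position until one works.
The match spans [0:3] → 'gah'.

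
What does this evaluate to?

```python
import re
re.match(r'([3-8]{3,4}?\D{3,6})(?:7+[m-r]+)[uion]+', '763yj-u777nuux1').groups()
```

('763yj-u',)

The match spans [0:13] → '763yj-u777nuu'.
Captured: group 1 = '763yj-u'.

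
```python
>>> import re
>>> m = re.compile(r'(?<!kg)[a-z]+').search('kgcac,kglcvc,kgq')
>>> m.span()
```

(0, 5)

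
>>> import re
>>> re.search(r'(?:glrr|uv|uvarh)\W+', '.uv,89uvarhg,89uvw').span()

The match spans [1:4] → 'uv,'.

(1, 4)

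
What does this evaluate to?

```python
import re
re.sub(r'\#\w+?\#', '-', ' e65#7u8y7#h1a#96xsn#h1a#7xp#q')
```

' e65-h1a-h1a-q'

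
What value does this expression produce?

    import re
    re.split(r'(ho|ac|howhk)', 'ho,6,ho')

Matches to split on: at [0:2] → 'ho'; at [5:7] → 'ho'.
Because the pattern has a capturing group, `split` also inserts each captured text between the pieces.

['', 'ho', ',6,', 'ho', '']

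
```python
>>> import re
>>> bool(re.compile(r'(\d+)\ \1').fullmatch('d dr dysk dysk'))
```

The backreference `\1` re-matches whatever the first group consumed, character for character.
`fullmatch` succeeds only if the pattern covers the string from start to end.
Here the pattern can't cover the whole string, so the call returns None, and `bool(None)` is False.

False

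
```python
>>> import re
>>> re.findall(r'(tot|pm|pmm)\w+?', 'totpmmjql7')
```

['tot']

Matches: at [0:4] match 'totp', group 1 = 'tot'.
One capturing group, so `findall` returns just the captured substring from the one match — 1 in all.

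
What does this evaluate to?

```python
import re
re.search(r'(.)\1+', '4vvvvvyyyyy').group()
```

After group 1 captures some text, `\1` only succeeds where that same text appears again.
`re.search` scans for the first position where the pattern succeeds.
The match spans [1:6] → 'vvvvv'.
Captured: group 1 = 'v'.

'vvvvv'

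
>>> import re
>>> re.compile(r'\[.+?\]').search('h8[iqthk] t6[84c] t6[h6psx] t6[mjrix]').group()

The match spans [2:9] → '[iqthk]'.

'[iqthk]'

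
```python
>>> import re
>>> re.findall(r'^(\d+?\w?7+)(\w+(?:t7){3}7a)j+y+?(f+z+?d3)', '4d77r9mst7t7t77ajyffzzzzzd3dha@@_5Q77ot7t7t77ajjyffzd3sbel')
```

Pattern: anchored at the start of the string; then one or more of a digit (lazy), then optionally a word character, then one or more of a literal '7' (captured); then one or more of a word character, then the literal 't7' repeated 3 times, then the literal '7a' (captured); then one or more of a literal 'j'; then one or more of a literal 'y' (lazy); then one or more of the literal 'f', then one or more of a literal 'z' (lazy), then the literal 'd3' (captured).
Matches: at [0:27] match '4d77r9mst7t7t77ajyffzzzzzd3', groups = ('4d77', 'r9mst7t7t77a', 'ffzzzzzd3').
`findall` packs the 3 group values into a tuple for every match.

[('4d77', 'r9mst7t7t77a', 'ffzzzzzd3')]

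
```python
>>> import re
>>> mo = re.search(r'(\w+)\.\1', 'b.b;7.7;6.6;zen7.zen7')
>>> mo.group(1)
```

The match spans [0:3] → 'b.b'.
Captured: group 1 = 'b'.

'b'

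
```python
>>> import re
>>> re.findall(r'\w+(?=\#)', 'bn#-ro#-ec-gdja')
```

['bn', 'ro']

Because the assertion is zero-width, the text it checks is not consumed and won't appear in the result.
No capturing groups, so `findall` returns the 2 full match strings.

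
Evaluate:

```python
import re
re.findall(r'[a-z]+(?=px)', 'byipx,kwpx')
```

['byi', 'kw']

The positive lookaround only admits positions where the adjacent text matches; those characters stay outside the span.
With no groups in the pattern, `findall` gives back each whole match — 2 here.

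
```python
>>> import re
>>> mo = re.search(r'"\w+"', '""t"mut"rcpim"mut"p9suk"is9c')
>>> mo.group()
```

'"t"'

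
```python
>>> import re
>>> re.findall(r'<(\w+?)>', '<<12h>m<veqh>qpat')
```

Walking the string: at [1:6] match '<12h>', group 1 = '12h'; at [7:13] match '<veqh>', group 1 = 'veqh'.
Because there's exactly one group, `findall` drops the full match and keeps group 1 from each hit.

['12h', 'veqh']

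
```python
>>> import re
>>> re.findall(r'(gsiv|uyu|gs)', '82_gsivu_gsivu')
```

['gsiv', 'gsiv']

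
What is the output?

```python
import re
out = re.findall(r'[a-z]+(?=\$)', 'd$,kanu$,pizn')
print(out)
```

The lookaround is zero-width — it requires the adjacent text to match without consuming it, so the asserted text isn't part of the match.
Scanning left to right: at [0:1] → 'd'; at [3:7] → 'kanu'.
`findall` yields the raw match text (2 of them) because the pattern has no groups.

['d', 'kanu']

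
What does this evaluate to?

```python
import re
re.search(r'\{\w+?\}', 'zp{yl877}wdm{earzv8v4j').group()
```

'{yl877}'

The match spans [2:9] → '{yl877}'.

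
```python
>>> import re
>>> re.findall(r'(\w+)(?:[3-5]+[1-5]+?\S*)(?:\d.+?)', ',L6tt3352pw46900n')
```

['L6tt33']

The pattern matches one or more of a word character (captured); then one or more of a character in [3-5], then one or more of a character in [1-5] (lazy), then zero or more of a non-whitespace character (non-capturing group); then a digit, then one or more of any character (lazy) (non-capturing group).
Walking the string: at [1:17] match 'L6tt3352pw46900n', group 1 = 'L6tt33'.
One capturing group, so `findall` returns just the captured substring from the one match — 1 in all.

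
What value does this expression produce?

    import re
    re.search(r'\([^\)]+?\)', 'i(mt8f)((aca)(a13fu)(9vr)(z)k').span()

The match spans [1:7] → '(mt8f)'.

(1, 7)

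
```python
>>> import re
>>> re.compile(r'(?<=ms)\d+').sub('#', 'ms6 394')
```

'ms# 394'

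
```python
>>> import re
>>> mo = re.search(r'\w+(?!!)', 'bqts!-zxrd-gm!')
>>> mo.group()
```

The negative lookahead/lookbehind blocks any match where the forbidden context is present.
The match spans [0:3] → 'bqt'.

'bqt'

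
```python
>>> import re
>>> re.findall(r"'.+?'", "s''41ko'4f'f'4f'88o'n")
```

["''41ko'", "'f'", "'88o'"]

Lazy quantifiers expand one character at a time until the remainder of the pattern can match.
Scanning left to right: at [1:8] → "''41ko'"; at [10:13] → "'f'"; at [15:20] → "'88o'".
`findall` yields the raw match text (3 of them) because the pattern has no groups.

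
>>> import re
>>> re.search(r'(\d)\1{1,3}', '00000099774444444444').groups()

After group 1 captures some text, `\1` only succeeds where that same text appears again.
`re.search` scans for the first position where the pattern succeeds.
The match spans [0:4] → '0000'.
Captured: group 1 = '0'.

('0',)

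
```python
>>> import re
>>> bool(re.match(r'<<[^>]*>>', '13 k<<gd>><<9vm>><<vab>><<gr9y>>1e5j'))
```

False

`re.match` won't scan ahead — the pattern has to work from the very first character.
Here the pattern fails at index 0, so the call returns None, and `bool(None)` is False.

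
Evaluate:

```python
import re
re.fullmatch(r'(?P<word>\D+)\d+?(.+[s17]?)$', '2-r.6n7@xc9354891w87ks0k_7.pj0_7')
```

Pattern: one or more of a non-digit (captured as 'word'); then one or more of a digit (lazy); then one or more of any character, then optionally one of [s17] (captured); then anchored at the end.
`re.fullmatch` requires the pattern to consume the entire string.
Here the pattern can't cover the whole string, so the call returns None.

None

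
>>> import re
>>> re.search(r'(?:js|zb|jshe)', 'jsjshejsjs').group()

`re.search` scans for the first position where the pattern succeeds.
The match spans [0:2] → 'js'.

'js'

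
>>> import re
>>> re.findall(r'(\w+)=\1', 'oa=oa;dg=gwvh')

`\1` is not a pattern — it's the concrete string captured by group 1, re-applied verbatim.
`findall` collects group 1 from each match (2 total).

['oa', 'g']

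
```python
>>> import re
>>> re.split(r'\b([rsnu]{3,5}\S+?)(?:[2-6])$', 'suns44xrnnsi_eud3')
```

Pattern: a word boundary (`\b`, zero-width); then 3 to 5 of one of [rsnu], then one or more of a non-whitespace character (lazy) (captured); then a character in [2-6] (non-capturing group); then anchored at the end.
Matches to split on: at [0:17] → 'suns44xrnnsi_eud3'.
With a capturing group present, the delimiter's captured portion is kept in the result list.

['', 'suns44xrnnsi_eud', '']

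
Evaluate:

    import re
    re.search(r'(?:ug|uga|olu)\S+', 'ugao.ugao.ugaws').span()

(0, 15)

`re.search` tries every starting position until one works.
The match spans [0:15] → 'ugao.ugao.ugaws'.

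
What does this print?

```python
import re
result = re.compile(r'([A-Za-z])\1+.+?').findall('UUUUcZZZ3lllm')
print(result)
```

['U', 'Z', 'l']

`\1` has to match the exact text group 1 already captured.
Matches: at [0:5] match 'UUUUc', group 1 = 'U'; at [5:9] match 'ZZZ3', group 1 = 'Z'; at [9:13] match 'lllm', group 1 = 'l'.
With a single group, `findall` returns only what that group captured — 3 items.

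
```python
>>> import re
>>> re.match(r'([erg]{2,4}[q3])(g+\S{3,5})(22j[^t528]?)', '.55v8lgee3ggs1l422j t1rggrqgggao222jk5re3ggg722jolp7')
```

None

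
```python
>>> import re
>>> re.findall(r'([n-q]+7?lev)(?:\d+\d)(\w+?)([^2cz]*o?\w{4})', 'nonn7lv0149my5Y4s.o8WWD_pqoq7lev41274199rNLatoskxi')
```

[('pqoq7lev', 'r', 'NLatoskxi')]

A `+?`/`*?`/`{m,n}?` starts at its minimum and grows only as far as needed for what follows to match.
`findall` packs the 3 group values into a tuple for every match.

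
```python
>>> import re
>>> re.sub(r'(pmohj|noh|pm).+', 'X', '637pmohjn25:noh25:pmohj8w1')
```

Matches: at [3:26] → 'pmohjn25:noh25:pmohj8w1'.
Every occurrence is swapped for 'X'.

'637X'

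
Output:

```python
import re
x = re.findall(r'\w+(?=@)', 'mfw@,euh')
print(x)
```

['mfw']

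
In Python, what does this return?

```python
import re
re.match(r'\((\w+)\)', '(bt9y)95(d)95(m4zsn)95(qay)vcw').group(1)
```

'bt9y'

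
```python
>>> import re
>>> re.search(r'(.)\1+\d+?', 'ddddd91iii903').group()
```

The backreference `\1` re-matches whatever the first group consumed, character for character.
The match spans [0:6] → 'ddddd9'.

'ddddd9'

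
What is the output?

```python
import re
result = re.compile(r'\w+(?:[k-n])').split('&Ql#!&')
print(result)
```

['&', '#!&']

Pattern: one or more of a word character; then a character in [k-n] (non-capturing group).
Matches to split on: at [1:3] → 'Ql'.
The string is cut at each match, leaving 2 pieces.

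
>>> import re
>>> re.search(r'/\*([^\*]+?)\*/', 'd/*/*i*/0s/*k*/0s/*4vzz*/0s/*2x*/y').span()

`search` walks the string left to right and returns the first match it finds.
The match spans [3:8] → '/*i*/'.
Captured: group 1 = 'i'.

(3, 8)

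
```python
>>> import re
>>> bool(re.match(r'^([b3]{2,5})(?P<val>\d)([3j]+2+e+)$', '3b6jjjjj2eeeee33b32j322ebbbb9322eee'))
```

Pattern: anchored at the start of the string; then 2 to 5 of one of [b3] (captured); then a digit (captured as 'val'); then one or more of one of [3j], then one or more of a literal '2', then one or more of a literal 'e' (captured); then anchored at the end.
`re.match` won't scan ahead — the pattern has to work from the very first character.
Here position 0 doesn't satisfy it, so the call returns None, and `bool(None)` is False.

False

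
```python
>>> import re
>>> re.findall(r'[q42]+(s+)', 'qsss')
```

['sss']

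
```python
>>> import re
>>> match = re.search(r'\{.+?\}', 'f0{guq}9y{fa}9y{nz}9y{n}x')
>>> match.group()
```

A `+?`/`*?`/`{m,n}?` starts at its minimum and grows only as far as needed for what follows to match.
The match spans [2:7] → '{guq}'.

'{guq}'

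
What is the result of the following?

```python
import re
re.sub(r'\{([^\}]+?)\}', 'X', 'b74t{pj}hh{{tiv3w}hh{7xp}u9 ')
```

Matches: at [4:8] → '{pj}'; at [10:18] → '{{tiv3w}'; at [20:25] → '{7xp}'.
Each match is replaced by 'X'.

'b74tXhhXhhXu9 '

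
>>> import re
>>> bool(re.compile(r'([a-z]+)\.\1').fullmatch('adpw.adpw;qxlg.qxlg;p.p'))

`fullmatch` succeeds only if the pattern covers the string from start to end.
Here the string isn't matched end-to-end, so the call returns None, and `bool(None)` is False.

False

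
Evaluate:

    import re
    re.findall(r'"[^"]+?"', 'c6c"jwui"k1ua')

No capturing groups, so `findall` returns the 1 full match string.

['"jwui"']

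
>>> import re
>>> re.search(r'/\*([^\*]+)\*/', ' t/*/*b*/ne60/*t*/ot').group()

'/*b*/'

Unlike `match`, `search` isn't anchored — it looks for the pattern anywhere in the string.
The match spans [4:9] → '/*b*/'.
Captured: group 1 = 'b'.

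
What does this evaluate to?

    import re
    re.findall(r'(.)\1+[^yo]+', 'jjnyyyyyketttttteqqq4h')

['j', 'y']

`\1` is not a pattern — it's the concrete string captured by group 1, re-applied verbatim.
Walking the string: at [0:3] match 'jjn', group 1 = 'j'; at [3:22] match 'yyyyyketttttteqqq4h', group 1 = 'y'.
`findall` collects group 1 from each match (2 total).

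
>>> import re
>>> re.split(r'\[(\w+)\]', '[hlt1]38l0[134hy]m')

The group in the pattern means `split` returns the separators' captures alongside the pieces.

['', 'hlt1', '38l0', '134hy', 'm']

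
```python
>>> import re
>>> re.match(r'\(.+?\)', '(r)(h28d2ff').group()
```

'(r)'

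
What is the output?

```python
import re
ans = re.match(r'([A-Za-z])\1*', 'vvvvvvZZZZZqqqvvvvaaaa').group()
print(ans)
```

With `match`, the pattern is implicitly anchored at the beginning.
The match spans [0:6] → 'vvvvvv'.

vvvvvv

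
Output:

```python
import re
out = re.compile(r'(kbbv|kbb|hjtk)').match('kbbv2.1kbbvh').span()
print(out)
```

(0, 4)

Branches in `(...|...)` are attempted left-to-right; the first branch that allows the whole pattern to succeed is taken.
`re.match` only tries the pattern at the start of the string.
The match spans [0:4] → 'kbbv'.
Captured: group 1 = 'kbbv'.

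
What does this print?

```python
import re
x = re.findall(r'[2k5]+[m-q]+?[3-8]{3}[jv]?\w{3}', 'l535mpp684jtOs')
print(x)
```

The pattern matches one or more of one of [2k5], then one or more of a character in [m-q] (lazy), then exactly 3 of a character in [3-8]; then optionally one of [jv], then exactly 3 of a word character.
Walking the string: at [3:14] → '5mpp684jtOs'.
No capturing groups, so `findall` returns the 1 full match string.

['5mpp684jtOs']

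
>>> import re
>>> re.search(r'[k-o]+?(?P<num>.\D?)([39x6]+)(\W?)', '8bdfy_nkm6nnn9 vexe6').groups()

The match spans [6:10] → 'nkm6'.
Captured: group 1 = 'km', group 2 = '6', group 3 = ''.

('km', '6', '')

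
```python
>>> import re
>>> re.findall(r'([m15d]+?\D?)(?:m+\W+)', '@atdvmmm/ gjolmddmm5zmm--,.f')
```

['dv', 'mddmm5z']

One capturing group, so `findall` returns just the captured substring from each match — 2 in all.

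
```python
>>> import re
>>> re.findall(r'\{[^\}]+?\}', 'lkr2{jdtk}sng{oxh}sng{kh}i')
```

`findall` yields the raw match text (3 of them) because the pattern has no groups.

['{jdtk}', '{oxh}', '{kh}']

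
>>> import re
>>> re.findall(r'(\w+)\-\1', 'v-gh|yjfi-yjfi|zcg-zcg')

`\1` has to match the exact text group 1 already captured.
One capturing group, so `findall` returns just the captured substring from each match — 2 in all.

['yjfi', 'zcg']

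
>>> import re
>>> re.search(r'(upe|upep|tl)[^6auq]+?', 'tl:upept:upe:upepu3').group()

'tl:'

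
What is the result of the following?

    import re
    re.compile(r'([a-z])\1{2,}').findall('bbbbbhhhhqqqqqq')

['b', 'h', 'q']

A backreference is literal: `\1` must see the identical characters the first group matched.
Walking the string: at [0:5] match 'bbbbb', group 1 = 'b'; at [5:9] match 'hhhh', group 1 = 'h'; at [9:15] match 'qqqqqq', group 1 = 'q'.
One capturing group, so `findall` returns just the captured substring from each match — 3 in all.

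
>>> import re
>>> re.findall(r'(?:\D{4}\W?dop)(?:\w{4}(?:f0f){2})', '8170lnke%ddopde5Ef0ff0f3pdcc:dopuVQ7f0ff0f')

['ke%ddopde5Ef0ff0f', 'pdcc:dopuVQ7f0ff0f']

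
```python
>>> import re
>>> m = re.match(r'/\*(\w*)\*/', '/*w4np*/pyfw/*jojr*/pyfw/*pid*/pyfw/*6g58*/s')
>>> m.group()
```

'/*w4np*/'

`re.match` won't scan ahead — the pattern has to work from the very first character.
The match spans [0:8] → '/*w4np*/'.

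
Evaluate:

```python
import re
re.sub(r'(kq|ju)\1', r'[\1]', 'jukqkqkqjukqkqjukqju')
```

'ju[kq]kqju[kq]jukqju'

After group 1 captures some text, `\1` only succeeds where that same text appears again.
`\1` in the replacement pulls in group 1's text for each match.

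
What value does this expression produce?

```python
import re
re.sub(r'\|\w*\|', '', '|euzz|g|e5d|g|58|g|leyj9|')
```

'ggg'

Matches: at [0:6] → '|euzz|'; at [7:12] → '|e5d|'; at [13:17] → '|58|'; at [18:25] → '|leyj9|'.
Every occurrence is swapped for ''.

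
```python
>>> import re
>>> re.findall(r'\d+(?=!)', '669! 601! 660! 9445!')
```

['669', '601', '660', '9445']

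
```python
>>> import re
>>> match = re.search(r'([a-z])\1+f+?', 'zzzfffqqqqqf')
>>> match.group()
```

After group 1 captures some text, `\1` only succeeds where that same text appears again.
`search` walks the string left to right and returns the first match it finds.
The match spans [0:4] → 'zzzf'.
Captured: group 1 = 'z'.

'zzzf'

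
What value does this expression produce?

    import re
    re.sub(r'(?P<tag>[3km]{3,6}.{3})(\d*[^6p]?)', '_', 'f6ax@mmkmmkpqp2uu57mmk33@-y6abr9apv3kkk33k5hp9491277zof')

'f6ax@_u57_br9apv_p9491277zof'

This matches 3 to 6 of one of [3km], then exactly 3 of any character (captured as 'tag'); then zero or more of a digit, then optionally any character except [6p] (captured).
Matches: at [5:16] → 'mmkmmkpqp2u'; at [19:29] → 'mmk33@-y6a'; at [35:44] → '3kkk33k5h'.
Every occurrence is swapped for '_'.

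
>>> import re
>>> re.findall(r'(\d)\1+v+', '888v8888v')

The backreference `\1` re-matches whatever the first group consumed, character for character.
`findall` collects group 1 from each match (2 total).

['8', '8']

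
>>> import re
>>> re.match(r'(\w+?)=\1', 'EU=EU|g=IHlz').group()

'EU=EU'

A backreference is literal: `\1` must see the identical characters the first group matched.
With `match`, the pattern is implicitly anchored at the beginning.
The match spans [0:5] → 'EU=EU'.
Captured: group 1 = 'EU'.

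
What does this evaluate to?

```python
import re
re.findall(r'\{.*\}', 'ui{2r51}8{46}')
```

['{2r51}8{46}']

Matches: at [2:13] → '{2r51}8{46}'.
No capturing groups, so `findall` returns the 1 full match string.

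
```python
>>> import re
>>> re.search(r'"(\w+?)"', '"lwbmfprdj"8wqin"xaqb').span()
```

(0, 11)

`re.search` scans for the first position where the pattern succeeds.
The match spans [0:11] → '"lwbmfprdj"'.
Captured: group 1 = 'lwbmfprdj'.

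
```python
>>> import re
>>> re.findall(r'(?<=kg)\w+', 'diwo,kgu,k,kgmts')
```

['u', 'mts']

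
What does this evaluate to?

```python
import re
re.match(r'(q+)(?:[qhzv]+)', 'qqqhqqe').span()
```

(0, 6)

Pattern: one or more of a literal 'q' (captured); then one or more of one of [qhzv] (non-capturing group).
`re.match` won't scan ahead — the pattern has to work from the very first character.
The match spans [0:6] → 'qqqhqq'.
Captured: group 1 = 'qqq'.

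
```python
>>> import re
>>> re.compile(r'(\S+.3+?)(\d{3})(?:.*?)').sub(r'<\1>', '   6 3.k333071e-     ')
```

The pattern matches one or more of a non-whitespace character, then any character, then one or more of the literal '3' (lazy) (captured); then exactly 3 of a digit (captured); then zero or more of any character (lazy) (non-capturing group).
Matches: at [5:14] → '3.k333071'.
`\1` in the replacement pulls in group 1's text for each match.

'   6 <3.k333>e-     '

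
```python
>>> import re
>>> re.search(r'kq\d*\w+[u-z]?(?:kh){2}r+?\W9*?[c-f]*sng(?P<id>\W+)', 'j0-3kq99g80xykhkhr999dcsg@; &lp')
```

This matches the literal 'kq', then zero or more of a digit; then one or more of a word character, then optionally a character in [u-z], then the literal 'kh' repeated 2 times; then one or more of the literal 'r' (lazy), then a non-word character, then zero or more of a literal '9' (lazy); then zero or more of a character in [c-f], then the literal 'sng'; then one or more of a non-word character (captured as 'id').
Unlike `match`, `search` isn't anchored — it looks for the pattern anywhere in the string.
Here nothing in the string fits, so the call returns None.

None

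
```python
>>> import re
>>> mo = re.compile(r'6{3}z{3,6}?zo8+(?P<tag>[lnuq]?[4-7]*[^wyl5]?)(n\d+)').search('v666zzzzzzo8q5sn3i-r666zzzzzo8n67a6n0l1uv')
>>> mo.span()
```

(1, 17)

This matches exactly 3 of the literal '6', then 3 to 6 of the literal 'z' (lazy); then the literal 'zo', then one or more of a literal '8'; then optionally one of [lnuq], then zero or more of a character in [4-7], then optionally any character except [wyl5] (captured as 'tag'); then the literal 'n', then one or more of a digit (captured).
`re.search` tries every starting position until one works.
The match spans [1:17] → '666zzzzzzo8q5sn3'.
Captured: group 1 = 'q5s', group 2 = 'n3'.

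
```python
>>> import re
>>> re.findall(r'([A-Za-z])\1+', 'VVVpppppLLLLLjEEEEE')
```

['V', 'p', 'L', 'E']

The backreference `\1` re-matches whatever the first group consumed, character for character.
One capturing group, so `findall` returns just the captured substring from each match — 4 in all.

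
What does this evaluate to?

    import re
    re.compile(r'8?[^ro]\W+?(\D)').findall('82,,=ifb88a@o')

[',', 'o']

Lazy quantifiers expand one character at a time until the remainder of the pattern can match.
With a single group, `findall` returns only what that group captured — 2 items.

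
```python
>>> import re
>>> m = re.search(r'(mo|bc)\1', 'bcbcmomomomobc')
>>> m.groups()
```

The match spans [0:4] → 'bcbc'.
Captured: group 1 = 'bc'.

('bc',)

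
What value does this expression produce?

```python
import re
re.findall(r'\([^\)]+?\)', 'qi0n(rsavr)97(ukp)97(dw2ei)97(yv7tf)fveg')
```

['(rsavr)', '(ukp)', '(dw2ei)', '(yv7tf)']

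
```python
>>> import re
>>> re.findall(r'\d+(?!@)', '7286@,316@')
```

['728', '31']

A negative assertion filters positions out without eating any characters.
Scanning left to right: at [0:3] → '728'; at [6:8] → '31'.
Since nothing is captured, `findall` lists the 2 matched substrings directly.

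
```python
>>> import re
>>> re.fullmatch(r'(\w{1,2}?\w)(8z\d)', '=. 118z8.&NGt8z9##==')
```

None

The pattern matches 1 to 2 of a word character (lazy), then a word character (captured); then the literal '8z', then a digit (captured).
`re.fullmatch` is like wrapping the pattern in `^…$` (in single-line mode).
Here the pattern can't cover the whole string, so the call returns None.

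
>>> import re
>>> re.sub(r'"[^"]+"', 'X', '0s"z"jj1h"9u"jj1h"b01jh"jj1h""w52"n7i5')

`sub` substitutes 'X' at each match site.

'0sXjj1hXjj1hXjj1h"Xn7i5'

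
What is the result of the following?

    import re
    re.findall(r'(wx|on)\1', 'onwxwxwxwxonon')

`\1` is not a pattern — it's the concrete string captured by group 1, re-applied verbatim.
With a single group, `findall` returns only what that group captured — 3 items.

['wx', 'wx', 'on']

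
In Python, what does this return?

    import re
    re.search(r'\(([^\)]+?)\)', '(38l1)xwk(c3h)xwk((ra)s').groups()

('38l1',)

`re.search` scans for the first position where the pattern succeeds.
The match spans [0:6] → '(38l1)'.
Captured: group 1 = '38l1'.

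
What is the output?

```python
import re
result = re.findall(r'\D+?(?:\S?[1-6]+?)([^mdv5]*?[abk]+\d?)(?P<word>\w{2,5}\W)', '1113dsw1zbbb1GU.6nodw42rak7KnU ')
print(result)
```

[('zbbb1', 'GU.'), ('2rak7', 'KnU ')]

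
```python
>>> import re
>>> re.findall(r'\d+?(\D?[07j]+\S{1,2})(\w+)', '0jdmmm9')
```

2 groups means the one result is a tuple of 2 captured strings — 1 here.

[('jdm', 'mm9')]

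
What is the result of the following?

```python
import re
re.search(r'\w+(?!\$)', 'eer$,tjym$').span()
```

Because the assertion is negative and zero-width, positions next to the forbidden text are skipped.
`re.search` scans for the first position where the pattern succeeds.
The match spans [0:2] → 'ee'.

(0, 2)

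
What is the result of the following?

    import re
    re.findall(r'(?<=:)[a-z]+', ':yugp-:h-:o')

Lookahead/lookbehind check context without consuming it, so the matched span excludes the asserted characters.
Walking the string: at [1:5] → 'yugp'; at [7:8] → 'h'; at [10:11] → 'o'.
`findall` yields the raw match text (3 of them) because the pattern has no groups.

['yugp', 'h', 'o']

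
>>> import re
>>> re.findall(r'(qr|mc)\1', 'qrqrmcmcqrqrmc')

['qr', 'mc', 'qr']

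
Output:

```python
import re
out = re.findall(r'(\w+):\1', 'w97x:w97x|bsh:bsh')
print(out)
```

`\1` has to match the exact text group 1 already captured.
Matches: at [0:9] match 'w97x:w97x', group 1 = 'w97x'; at [10:17] match 'bsh:bsh', group 1 = 'bsh'.
Because there's exactly one group, `findall` drops the full match and keeps group 1 from each hit.

['w97x', 'bsh']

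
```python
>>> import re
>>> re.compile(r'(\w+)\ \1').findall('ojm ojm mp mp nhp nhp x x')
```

['ojm', 'mp', 'nhp', 'x']

The backreference `\1` re-matches whatever the first group consumed, character for character.
Matches: at [0:7] match 'ojm ojm', group 1 = 'ojm'; at [8:13] match 'mp mp', group 1 = 'mp'; at [14:21] match 'nhp nhp', group 1 = 'nhp'; at [22:25] match 'x x', group 1 = 'x'.
One capturing group, so `findall` returns just the captured substring from each match — 4 in all.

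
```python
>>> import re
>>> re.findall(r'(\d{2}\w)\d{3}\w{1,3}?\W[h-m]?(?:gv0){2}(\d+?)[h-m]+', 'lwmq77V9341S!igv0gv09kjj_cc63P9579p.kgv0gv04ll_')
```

`findall` packs the 2 group values into a tuple for every match.

[('77V', '9'), ('63P', '4')]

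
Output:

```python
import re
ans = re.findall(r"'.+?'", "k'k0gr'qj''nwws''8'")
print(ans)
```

["'k0gr'", "''nwws'", "'8'"]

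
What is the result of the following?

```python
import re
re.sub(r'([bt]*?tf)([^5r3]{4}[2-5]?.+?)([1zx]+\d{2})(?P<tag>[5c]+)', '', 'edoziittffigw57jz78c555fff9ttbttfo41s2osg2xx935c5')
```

This matches zero or more of one of [bt] (lazy), then the literal 'tf' (captured); then exactly 4 of any character except [5r3], then optionally a character in [2-5], then one or more of any character (lazy) (captured); then one or more of one of [1zx], then exactly 2 of a digit (captured); then one or more of one of [5c] (captured as 'tag').
A `+?`/`*?`/`{m,n}?` starts at its minimum and grows only as far as needed for what follows to match.
Matches: at [6:23] → 'ttffigw57jz78c555'; at [27:49] → 'ttbttfo41s2osg2xx935c5'.
`sub` substitutes '' at each match site.

'edoziifff9'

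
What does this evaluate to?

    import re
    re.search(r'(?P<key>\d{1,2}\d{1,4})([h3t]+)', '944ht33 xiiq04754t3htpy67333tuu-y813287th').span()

The pattern matches 1 to 2 of a digit, then 1 to 4 of a digit (captured as 'key'); then one or more of one of [h3t] (captured).
Unlike `match`, `search` isn't anchored — it looks for the pattern anywhere in the string.
The match spans [0:7] → '944ht33'.
Captured: group 1 = '944', group 2 = 'ht33'.

(0, 7)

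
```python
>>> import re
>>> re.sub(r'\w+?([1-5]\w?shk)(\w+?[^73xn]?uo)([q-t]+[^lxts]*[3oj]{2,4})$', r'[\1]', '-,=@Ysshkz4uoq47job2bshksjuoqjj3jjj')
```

This matches one or more of a word character (lazy); then a character in [1-5], then optionally a word character, then the literal 'shk' (captured); then one or more of a word character (lazy), then optionally any character except [73xn], then the literal 'uo' (captured); then one or more of a character in [q-t], then zero or more of any character except [lxts], then 2 to 4 of one of [3oj] (captured); then anchored at the end.
Matches: at [4:35] → 'Ysshkz4uoq47job2bshksjuoqjj3jjj'.
The replacement refers to a captured group, so each match is rewritten using its own captured text.

'-,=@[2bshk]'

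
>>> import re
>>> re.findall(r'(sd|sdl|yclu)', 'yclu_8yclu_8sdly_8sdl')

Alternation tries branches left to right and keeps the first one that lets the overall match succeed at that position.
Walking the string: at [0:4] match 'yclu', group 1 = 'yclu'; at [6:10] match 'yclu', group 1 = 'yclu'; at [12:14] match 'sd', group 1 = 'sd'; at [18:20] match 'sd', group 1 = 'sd'.
With a single group, `findall` returns only what that group captured — 4 items.

['yclu', 'yclu', 'sd', 'sd']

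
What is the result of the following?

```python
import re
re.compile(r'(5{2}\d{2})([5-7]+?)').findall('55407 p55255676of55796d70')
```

[('5540', '7'), ('5525', '5'), ('5579', '6')]

This matches exactly 2 of a literal '5', then exactly 2 of a digit (captured); then one or more of a character in [5-7] (lazy) (captured).
Because the quantifier is non-greedy, it stops expanding at the earliest point where the rest of the pattern can succeed.
Matches: at [0:5] match '55407', groups = ('5540', '7'); at [7:12] match '55255', groups = ('5525', '5'); at [17:22] match '55796', groups = ('5579', '6').
Multiple groups make `findall` return tuples — one 2-tuple for each match.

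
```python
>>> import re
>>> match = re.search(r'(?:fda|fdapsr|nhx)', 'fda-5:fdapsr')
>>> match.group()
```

'fda'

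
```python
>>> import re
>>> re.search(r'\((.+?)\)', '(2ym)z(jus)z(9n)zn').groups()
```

With the lazy modifier that quantifier settles for the fewest repetitions that let the rest of the pattern succeed (the atoms after it are unaffected and can still be greedy).
`re.search` tries every starting position until one works.
The match spans [0:5] → '(2ym)'.
Captured: group 1 = '2ym'.

('2ym',)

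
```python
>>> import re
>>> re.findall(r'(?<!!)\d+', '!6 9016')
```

['9016']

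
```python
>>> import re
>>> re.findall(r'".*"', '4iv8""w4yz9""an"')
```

['""w4yz9""an"']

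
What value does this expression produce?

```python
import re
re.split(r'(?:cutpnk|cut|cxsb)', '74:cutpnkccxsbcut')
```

['74:', 'c', '', '']

`|` is ordered: at each position the engine commits to the first alternative that works.
Matches to split on: at [3:9] → 'cutpnk'; at [10:14] → 'cxsb'; at [14:17] → 'cut'.
`split` removes every match and returns the 4 fragments in between.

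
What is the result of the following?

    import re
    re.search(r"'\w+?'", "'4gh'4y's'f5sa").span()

(0, 5)

The match spans [0:5] → "'4gh'".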